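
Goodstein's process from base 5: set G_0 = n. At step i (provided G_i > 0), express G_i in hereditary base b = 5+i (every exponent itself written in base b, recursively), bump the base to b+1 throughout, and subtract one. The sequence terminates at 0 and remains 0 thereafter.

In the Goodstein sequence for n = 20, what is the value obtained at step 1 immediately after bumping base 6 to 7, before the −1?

26

i=0: 20 = 4·5 (b=5); 5→6: 4·6 = 24; 24−1 = 23
i=1: 23 = 3·6 + 5 (b=6); 6→7: 3·7 + 5 = 26; 26−1 = 25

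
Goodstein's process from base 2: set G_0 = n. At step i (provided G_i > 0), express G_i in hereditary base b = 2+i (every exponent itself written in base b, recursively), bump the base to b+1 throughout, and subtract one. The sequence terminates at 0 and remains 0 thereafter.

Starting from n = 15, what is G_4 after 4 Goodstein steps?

326593

step 0: 15 = 2^(2 + 1) + 2^2 + 2 + 1; sub 3 for 2: 3^(3 + 1) + 3^3 + 3 + 1; = 112; G_1 = 112−1 = 111
step 1: 111 = 3^(3 + 1) + 3^3 + 3; sub 4 for 3: 4^(4 + 1) + 4^4 + 4; = 1284; G_2 = 1284−1 = 1283
step 2: 1283 = 4^(4 + 1) + 4^4 + 3; sub 5 for 4: 5^(5 + 1) + 5^5 + 3; = 18753; G_3 = 18753−1 = 18752
step 3: 18752 = 5^(5 + 1) + 5^5 + 2; sub 6 for 5: 6^(6 + 1) + 6^6 + 2; = 326594; G_4 = 326594−1 = 326593
step 4: 326593 = 6^(6 + 1) + 6^6 + 1; sub 7 for 6: 7^(7 + 1) + 7^7 + 1; = 6588345; G_5 = 6588345−1 = 6588344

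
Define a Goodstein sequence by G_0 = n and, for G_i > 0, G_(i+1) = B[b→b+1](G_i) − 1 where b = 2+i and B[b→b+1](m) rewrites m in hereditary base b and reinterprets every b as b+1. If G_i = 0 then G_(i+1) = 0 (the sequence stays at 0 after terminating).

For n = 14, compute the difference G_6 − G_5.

128542131

[0] 14 ≡ 2^(2 + 1) + 2^2 + 2 (base 2). Lift 3: 111. −1: 110.
[1] 110 ≡ 3^(3 + 1) + 3^3 + 2 (base 3). Lift 4: 1282. −1: 1281.
[2] 1281 ≡ 4^(4 + 1) + 4^4 + 1 (base 4). Lift 5: 18751. −1: 18750.
[3] 18750 ≡ 5^(5 + 1) + 5^5 (base 5). Lift 6: 326592. −1: 326591.
[4] 326591 ≡ 6^(6 + 1) + 5·6^5 + 5·6^4 + 5·6^3 + 5·6^2 + 5·6 + 5 (base 6). Lift 7: 5862841. −1: 5862840.
[5] 5862840 ≡ 7^(7 + 1) + 5·7^5 + 5·7^4 + 5·7^3 + 5·7^2 + 5·7 + 4 (base 7). Lift 8: 134404972. −1: 134404971.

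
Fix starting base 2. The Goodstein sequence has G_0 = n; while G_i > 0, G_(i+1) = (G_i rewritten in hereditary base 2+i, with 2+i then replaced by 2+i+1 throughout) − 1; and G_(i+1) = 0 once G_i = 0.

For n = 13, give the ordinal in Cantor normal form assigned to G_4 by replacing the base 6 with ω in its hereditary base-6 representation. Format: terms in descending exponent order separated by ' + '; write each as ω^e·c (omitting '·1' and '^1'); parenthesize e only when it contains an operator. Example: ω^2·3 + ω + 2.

i=0: 13 = 2^(2 + 1) + 2^2 + 1 (b=2); 2→3: 3^(3 + 1) + 3^3 + 1 = 109; 109−1 = 108
i=1: 108 = 3^(3 + 1) + 3^3 (b=3); 3→4: 4^(4 + 1) + 4^4 = 1280; 1280−1 = 1279
i=2: 1279 = 4^(4 + 1) + 3·4^3 + 3·4^2 + 3·4 + 3 (b=4); 4→5: 5^(5 + 1) + 3·5^3 + 3·5^2 + 3·5 + 3 = 16093; 16093−1 = 16092
i=3: 16092 = 5^(5 + 1) + 3·5^3 + 3·5^2 + 3·5 + 2 (b=5); 5→6: 6^(6 + 1) + 3·6^3 + 3·6^2 + 3·6 + 2 = 280712; 280712−1 = 280711

ω^(ω + 1) + ω^3·3 + ω^2·3 + ω·3 + 1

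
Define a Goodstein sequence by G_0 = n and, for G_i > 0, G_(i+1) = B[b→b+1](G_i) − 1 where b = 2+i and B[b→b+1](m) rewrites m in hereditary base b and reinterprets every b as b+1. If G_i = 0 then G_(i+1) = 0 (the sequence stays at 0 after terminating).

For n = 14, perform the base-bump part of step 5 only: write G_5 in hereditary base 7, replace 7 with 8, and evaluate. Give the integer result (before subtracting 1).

134404972

base 2: 14 = 2^(2 + 1) + 2^2 + 2; at 3: 3^(3 + 1) + 3^3 + 3 = 111; next = 110
base 3: 110 = 3^(3 + 1) + 3^3 + 2; at 4: 4^(4 + 1) + 4^4 + 2 = 1282; next = 1281
base 4: 1281 = 4^(4 + 1) + 4^4 + 1; at 5: 5^(5 + 1) + 5^5 + 1 = 18751; next = 18750
base 5: 18750 = 5^(5 + 1) + 5^5; at 6: 6^(6 + 1) + 6^6 = 326592; next = 326591
base 6: 326591 = 6^(6 + 1) + 5·6^5 + 5·6^4 + 5·6^3 + 5·6^2 + 5·6 + 5; at 7: 7^(7 + 1) + 5·7^5 + 5·7^4 + 5·7^3 + 5·7^2 + 5·7 + 5 = 5862841; next = 5862840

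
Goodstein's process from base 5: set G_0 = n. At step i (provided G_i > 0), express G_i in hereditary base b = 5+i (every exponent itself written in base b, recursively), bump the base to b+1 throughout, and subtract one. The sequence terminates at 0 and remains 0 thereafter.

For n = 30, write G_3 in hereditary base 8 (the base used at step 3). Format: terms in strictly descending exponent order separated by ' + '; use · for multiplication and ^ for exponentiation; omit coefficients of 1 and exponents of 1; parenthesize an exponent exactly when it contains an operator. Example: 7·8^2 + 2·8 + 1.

base 5: 30 = 5^2 + 5; at 6: 6^2 + 6 = 42; next = 41
base 6: 41 = 6^2 + 5; at 7: 7^2 + 5 = 54; next = 53
base 7: 53 = 7^2 + 4; at 8: 8^2 + 4 = 68; next = 67
base 8: 67 = 8^2 + 3; at 9: 9^2 + 3 = 84; next = 83

8^2 + 3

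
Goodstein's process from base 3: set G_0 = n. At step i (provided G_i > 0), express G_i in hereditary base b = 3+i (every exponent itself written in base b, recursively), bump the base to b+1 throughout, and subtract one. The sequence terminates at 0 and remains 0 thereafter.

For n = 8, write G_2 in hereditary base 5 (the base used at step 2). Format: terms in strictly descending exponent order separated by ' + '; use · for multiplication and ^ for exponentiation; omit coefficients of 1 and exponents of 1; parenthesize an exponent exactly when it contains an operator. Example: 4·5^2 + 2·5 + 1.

[0] 8 ≡ 2·3 + 2 (base 3). Lift 4: 10. −1: 9.
[1] 9 ≡ 2·4 + 1 (base 4). Lift 5: 11. −1: 10.

2·5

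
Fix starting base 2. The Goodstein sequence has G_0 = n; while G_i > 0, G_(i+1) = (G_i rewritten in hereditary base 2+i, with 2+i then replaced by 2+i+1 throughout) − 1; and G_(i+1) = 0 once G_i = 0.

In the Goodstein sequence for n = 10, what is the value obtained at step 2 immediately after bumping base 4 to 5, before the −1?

G_0=10  [base 2] 2^(2 + 1) + 2  →[2↦3]→  3^(3 + 1) + 3 = 84  −1 ⇒ G_1=83
G_1=83  [base 3] 3^(3 + 1) + 2  →[3↦4]→  4^(4 + 1) + 2 = 1026  −1 ⇒ G_2=1025
G_2=1025  [base 4] 4^(4 + 1) + 1  →[4↦5]→  5^(5 + 1) + 1 = 15626  −1 ⇒ G_3=15625

15626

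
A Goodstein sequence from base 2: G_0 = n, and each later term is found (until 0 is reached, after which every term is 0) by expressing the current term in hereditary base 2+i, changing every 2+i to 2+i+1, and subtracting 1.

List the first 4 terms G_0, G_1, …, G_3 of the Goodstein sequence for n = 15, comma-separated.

[0] 15 ≡ 2^(2 + 1) + 2^2 + 2 + 1 (base 2). Lift 3: 112. −1: 111.
[1] 111 ≡ 3^(3 + 1) + 3^3 + 3 (base 3). Lift 4: 1284. −1: 1283.
[2] 1283 ≡ 4^(4 + 1) + 4^4 + 3 (base 4). Lift 5: 18753. −1: 18752.

15, 111, 1283, 18752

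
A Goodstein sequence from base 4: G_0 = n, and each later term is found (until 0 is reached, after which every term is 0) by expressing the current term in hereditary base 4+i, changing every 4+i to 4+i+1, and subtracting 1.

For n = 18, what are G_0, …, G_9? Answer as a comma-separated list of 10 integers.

18, 26, 36, 48, 53, 58, 63, 68, 73, 78

step 0: 18 = 4^2 + 2; sub 5 for 4: 5^2 + 2; = 27; G_1 = 27−1 = 26
step 1: 26 = 5^2 + 1; sub 6 for 5: 6^2 + 1; = 37; G_2 = 37−1 = 36
step 2: 36 = 6^2; sub 7 for 6: 7^2; = 49; G_3 = 49−1 = 48
step 3: 48 = 6·7 + 6; sub 8 for 7: 6·8 + 6; = 54; G_4 = 54−1 = 53
step 4: 53 = 6·8 + 5; sub 9 for 8: 6·9 + 5; = 59; G_5 = 59−1 = 58
step 5: 58 = 6·9 + 4; sub 10 for 9: 6·10 + 4; = 64; G_6 = 64−1 = 63
step 6: 63 = 6·10 + 3; sub 11 for 10: 6·11 + 3; = 69; G_7 = 69−1 = 68
step 7: 68 = 6·11 + 2; sub 12 for 11: 6·12 + 2; = 74; G_8 = 74−1 = 73
step 8: 73 = 6·12 + 1; sub 13 for 12: 6·13 + 1; = 79; G_9 = 79−1 = 78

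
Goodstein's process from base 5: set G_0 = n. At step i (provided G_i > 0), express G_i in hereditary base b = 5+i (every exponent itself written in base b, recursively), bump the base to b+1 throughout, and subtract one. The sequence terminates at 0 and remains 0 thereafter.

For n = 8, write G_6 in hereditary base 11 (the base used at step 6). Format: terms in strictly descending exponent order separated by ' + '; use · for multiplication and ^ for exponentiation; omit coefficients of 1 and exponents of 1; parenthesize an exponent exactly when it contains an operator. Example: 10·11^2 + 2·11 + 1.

6

base 5: 8 = 5 + 3; at 6: 6 + 3 = 9; next = 8
base 6: 8 = 6 + 2; at 7: 7 + 2 = 9; next = 8
base 7: 8 = 7 + 1; at 8: 8 + 1 = 9; next = 8
base 8: 8 = 8; at 9: 9 = 9; next = 8
base 9: 8 = 8; at 10: 8 = 8; next = 7
base 10: 7 = 7; at 11: 7 = 7; next = 6
base 11: 6 = 6; at 12: 6 = 6; next = 5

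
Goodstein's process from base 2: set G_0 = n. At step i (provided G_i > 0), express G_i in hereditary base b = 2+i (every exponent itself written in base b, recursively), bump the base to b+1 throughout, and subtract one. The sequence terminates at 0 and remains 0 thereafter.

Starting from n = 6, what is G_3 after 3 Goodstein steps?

[0] 6 ≡ 2^2 + 2 (base 2). Lift 3: 30. −1: 29.
[1] 29 ≡ 3^3 + 2 (base 3). Lift 4: 258. −1: 257.
[2] 257 ≡ 4^4 + 1 (base 4). Lift 5: 3126. −1: 3125.
[3] 3125 ≡ 5^5 (base 5). Lift 6: 46656. −1: 46655.

3125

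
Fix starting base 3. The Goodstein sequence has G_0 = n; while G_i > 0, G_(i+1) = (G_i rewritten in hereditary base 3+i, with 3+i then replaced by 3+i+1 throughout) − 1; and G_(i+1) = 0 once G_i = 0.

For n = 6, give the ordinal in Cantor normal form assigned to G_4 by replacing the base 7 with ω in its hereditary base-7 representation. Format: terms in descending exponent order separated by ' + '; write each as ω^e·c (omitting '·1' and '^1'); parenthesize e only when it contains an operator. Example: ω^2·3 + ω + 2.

ω

i=0: 6 = 2·3 (b=3); 3→4: 2·4 = 8; 8−1 = 7
i=1: 7 = 4 + 3 (b=4); 4→5: 5 + 3 = 8; 8−1 = 7
i=2: 7 = 5 + 2 (b=5); 5→6: 6 + 2 = 8; 8−1 = 7
i=3: 7 = 6 + 1 (b=6); 6→7: 7 + 1 = 8; 8−1 = 7
i=4: 7 = 7 (b=7); 7→8: 8 = 8; 8−1 = 7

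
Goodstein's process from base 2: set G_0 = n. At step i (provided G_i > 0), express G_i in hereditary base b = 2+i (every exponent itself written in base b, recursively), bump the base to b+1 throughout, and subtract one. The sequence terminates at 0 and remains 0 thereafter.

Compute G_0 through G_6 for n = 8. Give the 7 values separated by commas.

step 0: 8 = 2^(2 + 1); sub 3 for 2: 3^(3 + 1); = 81; G_1 = 81−1 = 80
step 1: 80 = 2·3^3 + 2·3^2 + 2·3 + 2; sub 4 for 3: 2·4^4 + 2·4^2 + 2·4 + 2; = 554; G_2 = 554−1 = 553
step 2: 553 = 2·4^4 + 2·4^2 + 2·4 + 1; sub 5 for 4: 2·5^5 + 2·5^2 + 2·5 + 1; = 6311; G_3 = 6311−1 = 6310
step 3: 6310 = 2·5^5 + 2·5^2 + 2·5; sub 6 for 5: 2·6^6 + 2·6^2 + 2·6; = 93396; G_4 = 93396−1 = 93395
step 4: 93395 = 2·6^6 + 2·6^2 + 6 + 5; sub 7 for 6: 2·7^7 + 2·7^2 + 7 + 5; = 1647196; G_5 = 1647196−1 = 1647195
step 5: 1647195 = 2·7^7 + 2·7^2 + 7 + 4; sub 8 for 7: 2·8^8 + 2·8^2 + 8 + 4; = 33554572; G_6 = 33554572−1 = 33554571

8, 80, 553, 6310, 93395, 1647195, 33554571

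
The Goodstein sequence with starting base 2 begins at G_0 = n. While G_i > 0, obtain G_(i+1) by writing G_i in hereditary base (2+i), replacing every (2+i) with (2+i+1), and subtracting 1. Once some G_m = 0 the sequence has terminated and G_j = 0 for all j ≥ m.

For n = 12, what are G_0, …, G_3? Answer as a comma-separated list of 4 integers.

base 2: 12 = 2^(2 + 1) + 2^2; at 3: 3^(3 + 1) + 3^3 = 108; next = 107
base 3: 107 = 3^(3 + 1) + 2·3^2 + 2·3 + 2; at 4: 4^(4 + 1) + 2·4^2 + 2·4 + 2 = 1066; next = 1065
base 4: 1065 = 4^(4 + 1) + 2·4^2 + 2·4 + 1; at 5: 5^(5 + 1) + 2·5^2 + 2·5 + 1 = 15686; next = 15685

12, 107, 1065, 15685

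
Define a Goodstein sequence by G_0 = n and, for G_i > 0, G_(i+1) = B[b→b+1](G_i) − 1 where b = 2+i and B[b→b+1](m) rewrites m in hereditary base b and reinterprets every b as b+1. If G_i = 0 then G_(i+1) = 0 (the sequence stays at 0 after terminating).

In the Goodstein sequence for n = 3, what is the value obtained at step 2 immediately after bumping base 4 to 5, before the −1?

3

base 2: 3 = 2 + 1; at 3: 3 + 1 = 4; next = 3
base 3: 3 = 3; at 4: 4 = 4; next = 3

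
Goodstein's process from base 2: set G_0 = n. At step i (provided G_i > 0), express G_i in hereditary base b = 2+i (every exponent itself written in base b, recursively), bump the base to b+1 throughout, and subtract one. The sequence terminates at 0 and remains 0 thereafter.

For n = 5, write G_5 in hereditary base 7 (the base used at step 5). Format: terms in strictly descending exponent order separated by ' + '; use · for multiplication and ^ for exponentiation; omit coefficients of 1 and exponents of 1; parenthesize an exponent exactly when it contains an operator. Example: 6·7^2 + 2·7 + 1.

3·7^3 + 3·7^2 + 3·7

[0] 5 ≡ 2^2 + 1 (base 2). Lift 3: 28. −1: 27.
[1] 27 ≡ 3^3 (base 3). Lift 4: 256. −1: 255.
[2] 255 ≡ 3·4^3 + 3·4^2 + 3·4 + 3 (base 4). Lift 5: 468. −1: 467.
[3] 467 ≡ 3·5^3 + 3·5^2 + 3·5 + 2 (base 5). Lift 6: 776. −1: 775.
[4] 775 ≡ 3·6^3 + 3·6^2 + 3·6 + 1 (base 6). Lift 7: 1198. −1: 1197.
[5] 1197 ≡ 3·7^3 + 3·7^2 + 3·7 (base 7). Lift 8: 1752. −1: 1751.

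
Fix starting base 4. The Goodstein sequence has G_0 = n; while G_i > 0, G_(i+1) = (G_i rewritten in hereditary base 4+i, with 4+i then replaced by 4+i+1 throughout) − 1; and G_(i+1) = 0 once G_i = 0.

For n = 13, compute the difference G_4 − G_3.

1

G_0 = 13. HB_4(13) = 3·4 + 1. Bump = 16. G_1 = 15.
G_1 = 15. HB_5(15) = 3·5. Bump = 18. G_2 = 17.
G_2 = 17. HB_6(17) = 2·6 + 5. Bump = 19. G_3 = 18.
G_3 = 18. HB_7(18) = 2·7 + 4. Bump = 20. G_4 = 19.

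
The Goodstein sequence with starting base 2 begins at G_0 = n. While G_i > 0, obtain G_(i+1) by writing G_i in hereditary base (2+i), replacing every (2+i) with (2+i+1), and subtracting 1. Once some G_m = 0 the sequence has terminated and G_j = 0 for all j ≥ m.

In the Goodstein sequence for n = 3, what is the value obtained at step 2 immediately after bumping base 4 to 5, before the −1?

i=0: 3 = 2 + 1 (b=2); 2→3: 3 + 1 = 4; 4−1 = 3
i=1: 3 = 3 (b=3); 3→4: 4 = 4; 4−1 = 3
i=2: 3 = 3 (b=4); 4→5: 3 = 3; 3−1 = 2

3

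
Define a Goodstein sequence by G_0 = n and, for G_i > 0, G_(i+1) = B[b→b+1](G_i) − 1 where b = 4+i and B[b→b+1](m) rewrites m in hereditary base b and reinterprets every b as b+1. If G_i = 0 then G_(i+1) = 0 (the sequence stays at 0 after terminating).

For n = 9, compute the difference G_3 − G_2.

0

9 —HB4→ 2·4 + 1 —bump→ 2·5 + 1 = 11 —(−1)→ 10
10 —HB5→ 2·5 —bump→ 2·6 = 12 —(−1)→ 11
11 —HB6→ 6 + 5 —bump→ 7 + 5 = 12 —(−1)→ 11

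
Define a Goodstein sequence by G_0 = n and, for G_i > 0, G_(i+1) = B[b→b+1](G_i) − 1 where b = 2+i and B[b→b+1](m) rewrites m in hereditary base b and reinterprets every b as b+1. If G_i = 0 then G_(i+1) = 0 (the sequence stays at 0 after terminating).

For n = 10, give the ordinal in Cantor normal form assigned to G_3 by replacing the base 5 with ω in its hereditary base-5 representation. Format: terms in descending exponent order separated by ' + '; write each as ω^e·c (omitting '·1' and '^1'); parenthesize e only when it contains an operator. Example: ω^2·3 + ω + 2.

ω^(ω + 1)

10 —HB2→ 2^(2 + 1) + 2 —bump→ 3^(3 + 1) + 3 = 84 —(−1)→ 83
83 —HB3→ 3^(3 + 1) + 2 —bump→ 4^(4 + 1) + 2 = 1026 —(−1)→ 1025
1025 —HB4→ 4^(4 + 1) + 1 —bump→ 5^(5 + 1) + 1 = 15626 —(−1)→ 15625
15625 —HB5→ 5^(5 + 1) —bump→ 6^(6 + 1) = 279936 —(−1)→ 279935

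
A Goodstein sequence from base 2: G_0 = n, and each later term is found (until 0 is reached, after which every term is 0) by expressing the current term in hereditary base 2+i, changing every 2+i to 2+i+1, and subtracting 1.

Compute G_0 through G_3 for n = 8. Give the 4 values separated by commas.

8, 80, 553, 6310

G_0=8  [base 2] 2^(2 + 1)  →[2↦3]→  3^(3 + 1) = 81  −1 ⇒ G_1=80
G_1=80  [base 3] 2·3^3 + 2·3^2 + 2·3 + 2  →[3↦4]→  2·4^4 + 2·4^2 + 2·4 + 2 = 554  −1 ⇒ G_2=553
G_2=553  [base 4] 2·4^4 + 2·4^2 + 2·4 + 1  →[4↦5]→  2·5^5 + 2·5^2 + 2·5 + 1 = 6311  −1 ⇒ G_3=6310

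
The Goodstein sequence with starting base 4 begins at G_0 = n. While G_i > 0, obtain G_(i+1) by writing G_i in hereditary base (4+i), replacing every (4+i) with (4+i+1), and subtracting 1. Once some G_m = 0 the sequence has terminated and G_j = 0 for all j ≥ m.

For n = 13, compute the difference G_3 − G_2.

[0] 13 ≡ 3·4 + 1 (base 4). Lift 5: 16. −1: 15.
[1] 15 ≡ 3·5 (base 5). Lift 6: 18. −1: 17.
[2] 17 ≡ 2·6 + 5 (base 6). Lift 7: 19. −1: 18.

1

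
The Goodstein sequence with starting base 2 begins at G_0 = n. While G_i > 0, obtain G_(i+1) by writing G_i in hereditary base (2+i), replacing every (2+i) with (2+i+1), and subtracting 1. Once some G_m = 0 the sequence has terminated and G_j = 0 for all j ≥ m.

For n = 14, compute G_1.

110

G_0=14  [base 2] 2^(2 + 1) + 2^2 + 2  →[2↦3]→  3^(3 + 1) + 3^3 + 3 = 111  −1 ⇒ G_1=110
G_1=110  [base 3] 3^(3 + 1) + 3^3 + 2  →[3↦4]→  4^(4 + 1) + 4^4 + 2 = 1282  −1 ⇒ G_2=1281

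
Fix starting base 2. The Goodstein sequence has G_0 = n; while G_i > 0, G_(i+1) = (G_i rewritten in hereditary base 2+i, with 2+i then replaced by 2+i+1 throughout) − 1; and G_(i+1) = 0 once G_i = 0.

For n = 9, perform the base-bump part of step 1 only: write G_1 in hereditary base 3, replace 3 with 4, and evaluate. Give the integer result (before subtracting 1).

G_0=9  [base 2] 2^(2 + 1) + 1  →[2↦3]→  3^(3 + 1) + 1 = 82  −1 ⇒ G_1=81
G_1=81  [base 3] 3^(3 + 1)  →[3↦4]→  4^(4 + 1) = 1024  −1 ⇒ G_2=1023

1024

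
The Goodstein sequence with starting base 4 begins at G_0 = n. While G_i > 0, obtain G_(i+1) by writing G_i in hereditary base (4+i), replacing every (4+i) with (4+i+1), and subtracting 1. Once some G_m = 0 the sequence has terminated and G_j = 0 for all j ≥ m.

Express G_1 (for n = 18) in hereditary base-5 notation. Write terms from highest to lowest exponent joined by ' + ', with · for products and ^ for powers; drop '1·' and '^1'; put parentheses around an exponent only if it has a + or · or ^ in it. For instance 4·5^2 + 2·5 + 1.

base 4: 18 = 4^2 + 2; at 5: 5^2 + 2 = 27; next = 26
base 5: 26 = 5^2 + 1; at 6: 6^2 + 1 = 37; next = 36

5^2 + 1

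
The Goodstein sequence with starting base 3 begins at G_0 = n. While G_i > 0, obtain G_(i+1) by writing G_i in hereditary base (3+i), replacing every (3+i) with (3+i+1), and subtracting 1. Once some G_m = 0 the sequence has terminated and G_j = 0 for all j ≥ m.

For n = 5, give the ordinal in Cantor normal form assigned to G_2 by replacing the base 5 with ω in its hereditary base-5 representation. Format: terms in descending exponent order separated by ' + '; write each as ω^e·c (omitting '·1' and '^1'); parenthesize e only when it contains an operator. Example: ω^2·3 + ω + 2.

ω

(0) 5|_3 = 3 + 2 ↦ 4 + 2|_4 = 6 ⇒ 5
(1) 5|_4 = 4 + 1 ↦ 5 + 1|_5 = 6 ⇒ 5
(2) 5|_5 = 5 ↦ 6|_6 = 6 ⇒ 5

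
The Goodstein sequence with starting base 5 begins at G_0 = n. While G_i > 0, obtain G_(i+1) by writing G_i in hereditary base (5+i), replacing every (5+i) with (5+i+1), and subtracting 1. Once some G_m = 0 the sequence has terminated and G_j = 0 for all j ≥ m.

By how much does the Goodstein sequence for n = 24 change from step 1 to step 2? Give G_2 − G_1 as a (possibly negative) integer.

3

step 0: 24 = 4·5 + 4; sub 6 for 5: 4·6 + 4; = 28; G_1 = 28−1 = 27
step 1: 27 = 4·6 + 3; sub 7 for 6: 4·7 + 3; = 31; G_2 = 31−1 = 30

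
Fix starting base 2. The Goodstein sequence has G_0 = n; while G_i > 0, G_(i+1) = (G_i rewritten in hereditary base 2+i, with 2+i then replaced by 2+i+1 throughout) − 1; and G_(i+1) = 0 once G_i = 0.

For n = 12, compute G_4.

280019

i=0: 12 = 2^(2 + 1) + 2^2 (b=2); 2→3: 3^(3 + 1) + 3^3 = 108; 108−1 = 107
i=1: 107 = 3^(3 + 1) + 2·3^2 + 2·3 + 2 (b=3); 3→4: 4^(4 + 1) + 2·4^2 + 2·4 + 2 = 1066; 1066−1 = 1065
i=2: 1065 = 4^(4 + 1) + 2·4^2 + 2·4 + 1 (b=4); 4→5: 5^(5 + 1) + 2·5^2 + 2·5 + 1 = 15686; 15686−1 = 15685
i=3: 15685 = 5^(5 + 1) + 2·5^2 + 2·5 (b=5); 5→6: 6^(6 + 1) + 2·6^2 + 2·6 = 280020; 280020−1 = 280019
i=4: 280019 = 6^(6 + 1) + 2·6^2 + 6 + 5 (b=6); 6→7: 7^(7 + 1) + 2·7^2 + 7 + 5 = 5764911; 5764911−1 = 5764910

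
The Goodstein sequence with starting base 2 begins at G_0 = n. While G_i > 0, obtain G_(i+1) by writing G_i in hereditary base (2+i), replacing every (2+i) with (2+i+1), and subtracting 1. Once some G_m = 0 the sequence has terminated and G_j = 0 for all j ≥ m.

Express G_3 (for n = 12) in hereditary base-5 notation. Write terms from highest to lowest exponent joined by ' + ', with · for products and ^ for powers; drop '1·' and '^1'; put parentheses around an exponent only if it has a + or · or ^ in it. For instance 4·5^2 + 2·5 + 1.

i=0: 12 = 2^(2 + 1) + 2^2 (b=2); 2→3: 3^(3 + 1) + 3^3 = 108; 108−1 = 107
i=1: 107 = 3^(3 + 1) + 2·3^2 + 2·3 + 2 (b=3); 3→4: 4^(4 + 1) + 2·4^2 + 2·4 + 2 = 1066; 1066−1 = 1065
i=2: 1065 = 4^(4 + 1) + 2·4^2 + 2·4 + 1 (b=4); 4→5: 5^(5 + 1) + 2·5^2 + 2·5 + 1 = 15686; 15686−1 = 15685
i=3: 15685 = 5^(5 + 1) + 2·5^2 + 2·5 (b=5); 5→6: 6^(6 + 1) + 2·6^2 + 2·6 = 280020; 280020−1 = 280019

5^(5 + 1) + 2·5^2 + 2·5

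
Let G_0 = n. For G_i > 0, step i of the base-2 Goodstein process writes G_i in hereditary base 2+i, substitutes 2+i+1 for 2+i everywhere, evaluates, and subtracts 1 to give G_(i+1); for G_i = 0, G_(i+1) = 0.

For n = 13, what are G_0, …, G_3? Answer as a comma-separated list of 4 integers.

13, 108, 1279, 16092

i=0: 13 = 2^(2 + 1) + 2^2 + 1 (b=2); 2→3: 3^(3 + 1) + 3^3 + 1 = 109; 109−1 = 108
i=1: 108 = 3^(3 + 1) + 3^3 (b=3); 3→4: 4^(4 + 1) + 4^4 = 1280; 1280−1 = 1279
i=2: 1279 = 4^(4 + 1) + 3·4^3 + 3·4^2 + 3·4 + 3 (b=4); 4→5: 5^(5 + 1) + 3·5^3 + 3·5^2 + 3·5 + 3 = 16093; 16093−1 = 16092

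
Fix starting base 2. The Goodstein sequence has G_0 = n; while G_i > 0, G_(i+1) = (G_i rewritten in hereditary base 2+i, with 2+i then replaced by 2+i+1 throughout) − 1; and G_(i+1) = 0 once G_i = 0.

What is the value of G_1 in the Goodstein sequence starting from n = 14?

110

base 2: 14 = 2^(2 + 1) + 2^2 + 2; at 3: 3^(3 + 1) + 3^3 + 3 = 111; next = 110
base 3: 110 = 3^(3 + 1) + 3^3 + 2; at 4: 4^(4 + 1) + 4^4 + 2 = 1282; next = 1281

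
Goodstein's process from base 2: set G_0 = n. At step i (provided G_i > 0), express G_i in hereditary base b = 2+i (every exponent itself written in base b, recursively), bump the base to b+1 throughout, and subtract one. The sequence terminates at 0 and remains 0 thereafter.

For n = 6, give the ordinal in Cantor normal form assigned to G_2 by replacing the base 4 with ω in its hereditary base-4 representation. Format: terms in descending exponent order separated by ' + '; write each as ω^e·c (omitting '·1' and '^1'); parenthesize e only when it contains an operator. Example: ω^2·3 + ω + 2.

base 2: 6 = 2^2 + 2; at 3: 3^3 + 3 = 30; next = 29
base 3: 29 = 3^3 + 2; at 4: 4^4 + 2 = 258; next = 257
base 4: 257 = 4^4 + 1; at 5: 5^5 + 1 = 3126; next = 3125

ω^ω + 1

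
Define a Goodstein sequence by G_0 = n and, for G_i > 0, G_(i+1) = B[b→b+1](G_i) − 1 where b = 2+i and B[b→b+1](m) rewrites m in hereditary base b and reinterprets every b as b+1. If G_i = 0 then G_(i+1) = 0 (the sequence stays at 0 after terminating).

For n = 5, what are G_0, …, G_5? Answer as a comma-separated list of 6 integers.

5, 27, 255, 467, 775, 1197

G_0 = 5. HB_2(5) = 2^2 + 1. Bump = 28. G_1 = 27.
G_1 = 27. HB_3(27) = 3^3. Bump = 256. G_2 = 255.
G_2 = 255. HB_4(255) = 3·4^3 + 3·4^2 + 3·4 + 3. Bump = 468. G_3 = 467.
G_3 = 467. HB_5(467) = 3·5^3 + 3·5^2 + 3·5 + 2. Bump = 776. G_4 = 775.
G_4 = 775. HB_6(775) = 3·6^3 + 3·6^2 + 3·6 + 1. Bump = 1198. G_5 = 1197.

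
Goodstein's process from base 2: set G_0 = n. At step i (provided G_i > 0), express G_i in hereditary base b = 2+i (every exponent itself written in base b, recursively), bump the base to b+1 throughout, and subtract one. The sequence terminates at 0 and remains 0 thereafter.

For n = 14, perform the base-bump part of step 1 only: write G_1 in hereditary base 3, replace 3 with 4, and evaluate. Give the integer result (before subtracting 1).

step 0: 14 = 2^(2 + 1) + 2^2 + 2; sub 3 for 2: 3^(3 + 1) + 3^3 + 3; = 111; G_1 = 111−1 = 110
step 1: 110 = 3^(3 + 1) + 3^3 + 2; sub 4 for 3: 4^(4 + 1) + 4^4 + 2; = 1282; G_2 = 1282−1 = 1281

1282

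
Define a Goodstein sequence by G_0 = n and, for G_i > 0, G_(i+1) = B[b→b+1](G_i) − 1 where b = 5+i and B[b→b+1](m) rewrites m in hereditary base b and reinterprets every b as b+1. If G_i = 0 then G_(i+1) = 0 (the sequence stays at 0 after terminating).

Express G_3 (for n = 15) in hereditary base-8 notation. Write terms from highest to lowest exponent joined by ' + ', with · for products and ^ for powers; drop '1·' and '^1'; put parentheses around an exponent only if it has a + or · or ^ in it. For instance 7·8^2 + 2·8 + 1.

base 5: 15 = 3·5; at 6: 3·6 = 18; next = 17
base 6: 17 = 2·6 + 5; at 7: 2·7 + 5 = 19; next = 18
base 7: 18 = 2·7 + 4; at 8: 2·8 + 4 = 20; next = 19
base 8: 19 = 2·8 + 3; at 9: 2·9 + 3 = 21; next = 20

2·8 + 3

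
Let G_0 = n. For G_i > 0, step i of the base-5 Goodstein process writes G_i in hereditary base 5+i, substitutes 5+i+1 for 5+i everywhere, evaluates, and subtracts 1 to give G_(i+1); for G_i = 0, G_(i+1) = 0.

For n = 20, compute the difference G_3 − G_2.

2

base 5: 20 = 4·5; at 6: 4·6 = 24; next = 23
base 6: 23 = 3·6 + 5; at 7: 3·7 + 5 = 26; next = 25
base 7: 25 = 3·7 + 4; at 8: 3·8 + 4 = 28; next = 27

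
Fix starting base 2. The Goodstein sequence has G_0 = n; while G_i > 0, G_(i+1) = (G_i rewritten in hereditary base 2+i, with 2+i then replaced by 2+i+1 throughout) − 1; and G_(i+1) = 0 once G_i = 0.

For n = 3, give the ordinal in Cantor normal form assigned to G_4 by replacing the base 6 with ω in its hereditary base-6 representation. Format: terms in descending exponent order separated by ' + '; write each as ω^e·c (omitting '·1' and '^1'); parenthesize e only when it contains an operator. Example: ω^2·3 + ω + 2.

1

base 2: 3 = 2 + 1; at 3: 3 + 1 = 4; next = 3
base 3: 3 = 3; at 4: 4 = 4; next = 3
base 4: 3 = 3; at 5: 3 = 3; next = 2
base 5: 2 = 2; at 6: 2 = 2; next = 1
base 6: 1 = 1; at 7: 1 = 1; next = 0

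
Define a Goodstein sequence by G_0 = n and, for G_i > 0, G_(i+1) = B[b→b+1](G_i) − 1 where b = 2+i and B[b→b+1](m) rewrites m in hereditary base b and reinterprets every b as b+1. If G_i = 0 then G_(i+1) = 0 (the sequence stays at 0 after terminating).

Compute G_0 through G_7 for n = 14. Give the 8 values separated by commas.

[0] 14 ≡ 2^(2 + 1) + 2^2 + 2 (base 2). Lift 3: 111. −1: 110.
[1] 110 ≡ 3^(3 + 1) + 3^3 + 2 (base 3). Lift 4: 1282. −1: 1281.
[2] 1281 ≡ 4^(4 + 1) + 4^4 + 1 (base 4). Lift 5: 18751. −1: 18750.
[3] 18750 ≡ 5^(5 + 1) + 5^5 (base 5). Lift 6: 326592. −1: 326591.
[4] 326591 ≡ 6^(6 + 1) + 5·6^5 + 5·6^4 + 5·6^3 + 5·6^2 + 5·6 + 5 (base 6). Lift 7: 5862841. −1: 5862840.
[5] 5862840 ≡ 7^(7 + 1) + 5·7^5 + 5·7^4 + 5·7^3 + 5·7^2 + 5·7 + 4 (base 7). Lift 8: 134404972. −1: 134404971.
[6] 134404971 ≡ 8^(8 + 1) + 5·8^5 + 5·8^4 + 5·8^3 + 5·8^2 + 5·8 + 3 (base 8). Lift 9: 3487116549. −1: 3487116548.

14, 110, 1281, 18750, 326591, 5862840, 134404971, 3487116548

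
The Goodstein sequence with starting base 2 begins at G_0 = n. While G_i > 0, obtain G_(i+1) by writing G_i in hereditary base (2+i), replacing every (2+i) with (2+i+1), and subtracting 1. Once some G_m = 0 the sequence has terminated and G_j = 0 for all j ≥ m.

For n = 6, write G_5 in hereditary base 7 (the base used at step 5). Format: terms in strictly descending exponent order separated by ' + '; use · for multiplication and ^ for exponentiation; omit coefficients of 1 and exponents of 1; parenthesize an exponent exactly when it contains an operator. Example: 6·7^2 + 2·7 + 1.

5·7^5 + 5·7^4 + 5·7^3 + 5·7^2 + 5·7 + 4

(0) 6|_2 = 2^2 + 2 ↦ 3^3 + 3|_3 = 30 ⇒ 29
(1) 29|_3 = 3^3 + 2 ↦ 4^4 + 2|_4 = 258 ⇒ 257
(2) 257|_4 = 4^4 + 1 ↦ 5^5 + 1|_5 = 3126 ⇒ 3125
(3) 3125|_5 = 5^5 ↦ 6^6|_6 = 46656 ⇒ 46655
(4) 46655|_6 = 5·6^5 + 5·6^4 + 5·6^3 + 5·6^2 + 5·6 + 5 ↦ 5·7^5 + 5·7^4 + 5·7^3 + 5·7^2 + 5·7 + 5|_7 = 98040 ⇒ 98039
(5) 98039|_7 = 5·7^5 + 5·7^4 + 5·7^3 + 5·7^2 + 5·7 + 4 ↦ 5·8^5 + 5·8^4 + 5·8^3 + 5·8^2 + 5·8 + 4|_8 = 187244 ⇒ 187243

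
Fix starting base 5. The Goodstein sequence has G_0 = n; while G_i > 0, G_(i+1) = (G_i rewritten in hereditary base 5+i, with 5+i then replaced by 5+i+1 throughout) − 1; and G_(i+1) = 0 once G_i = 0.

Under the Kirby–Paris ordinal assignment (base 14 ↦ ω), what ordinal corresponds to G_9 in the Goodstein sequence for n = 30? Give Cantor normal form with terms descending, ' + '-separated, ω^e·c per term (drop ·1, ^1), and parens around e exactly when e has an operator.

ω·11 + 9

base 5: 30 = 5^2 + 5; at 6: 6^2 + 6 = 42; next = 41
base 6: 41 = 6^2 + 5; at 7: 7^2 + 5 = 54; next = 53
base 7: 53 = 7^2 + 4; at 8: 8^2 + 4 = 68; next = 67
base 8: 67 = 8^2 + 3; at 9: 9^2 + 3 = 84; next = 83
base 9: 83 = 9^2 + 2; at 10: 10^2 + 2 = 102; next = 101
base 10: 101 = 10^2 + 1; at 11: 11^2 + 1 = 122; next = 121
base 11: 121 = 11^2; at 12: 12^2 = 144; next = 143
base 12: 143 = 11·12 + 11; at 13: 11·13 + 11 = 154; next = 153
base 13: 153 = 11·13 + 10; at 14: 11·14 + 10 = 164; next = 163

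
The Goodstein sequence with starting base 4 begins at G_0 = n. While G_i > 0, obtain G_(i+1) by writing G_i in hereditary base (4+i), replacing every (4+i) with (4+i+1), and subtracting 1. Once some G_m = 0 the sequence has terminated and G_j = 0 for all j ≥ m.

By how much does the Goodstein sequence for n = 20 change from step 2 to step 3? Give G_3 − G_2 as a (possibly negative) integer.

(0) 20|_4 = 4^2 + 4 ↦ 5^2 + 5|_5 = 30 ⇒ 29
(1) 29|_5 = 5^2 + 4 ↦ 6^2 + 4|_6 = 40 ⇒ 39
(2) 39|_6 = 6^2 + 3 ↦ 7^2 + 3|_7 = 52 ⇒ 51

12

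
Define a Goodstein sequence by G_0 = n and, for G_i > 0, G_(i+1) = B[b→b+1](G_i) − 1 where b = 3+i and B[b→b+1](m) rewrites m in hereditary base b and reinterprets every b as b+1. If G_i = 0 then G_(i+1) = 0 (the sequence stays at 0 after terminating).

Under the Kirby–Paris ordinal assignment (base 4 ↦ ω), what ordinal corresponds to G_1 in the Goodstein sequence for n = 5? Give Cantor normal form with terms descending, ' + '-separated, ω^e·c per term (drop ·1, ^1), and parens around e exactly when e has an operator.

ω + 1

base 3: 5 = 3 + 2; at 4: 4 + 2 = 6; next = 5
base 4: 5 = 4 + 1; at 5: 5 + 1 = 6; next = 5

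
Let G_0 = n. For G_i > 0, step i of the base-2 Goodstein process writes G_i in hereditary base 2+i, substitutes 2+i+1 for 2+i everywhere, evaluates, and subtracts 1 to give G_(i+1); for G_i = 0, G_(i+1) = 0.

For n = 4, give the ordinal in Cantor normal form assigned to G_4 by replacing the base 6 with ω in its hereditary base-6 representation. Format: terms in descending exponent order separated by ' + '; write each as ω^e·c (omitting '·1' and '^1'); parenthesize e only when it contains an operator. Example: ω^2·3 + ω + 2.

ω^2·2 + ω + 5

[0] 4 ≡ 2^2 (base 2). Lift 3: 27. −1: 26.
[1] 26 ≡ 2·3^2 + 2·3 + 2 (base 3). Lift 4: 42. −1: 41.
[2] 41 ≡ 2·4^2 + 2·4 + 1 (base 4). Lift 5: 61. −1: 60.
[3] 60 ≡ 2·5^2 + 2·5 (base 5). Lift 6: 84. −1: 83.
[4] 83 ≡ 2·6^2 + 6 + 5 (base 6). Lift 7: 110. −1: 109.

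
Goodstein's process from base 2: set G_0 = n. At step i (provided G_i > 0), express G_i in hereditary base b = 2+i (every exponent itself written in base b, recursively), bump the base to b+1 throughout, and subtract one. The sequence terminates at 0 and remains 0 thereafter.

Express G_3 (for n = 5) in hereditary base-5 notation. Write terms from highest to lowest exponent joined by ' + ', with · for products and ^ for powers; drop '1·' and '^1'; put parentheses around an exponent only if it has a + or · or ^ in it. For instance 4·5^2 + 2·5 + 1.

5 —HB2→ 2^2 + 1 —bump→ 3^3 + 1 = 28 —(−1)→ 27
27 —HB3→ 3^3 —bump→ 4^4 = 256 —(−1)→ 255
255 —HB4→ 3·4^3 + 3·4^2 + 3·4 + 3 —bump→ 3·5^3 + 3·5^2 + 3·5 + 3 = 468 —(−1)→ 467

3·5^3 + 3·5^2 + 3·5 + 2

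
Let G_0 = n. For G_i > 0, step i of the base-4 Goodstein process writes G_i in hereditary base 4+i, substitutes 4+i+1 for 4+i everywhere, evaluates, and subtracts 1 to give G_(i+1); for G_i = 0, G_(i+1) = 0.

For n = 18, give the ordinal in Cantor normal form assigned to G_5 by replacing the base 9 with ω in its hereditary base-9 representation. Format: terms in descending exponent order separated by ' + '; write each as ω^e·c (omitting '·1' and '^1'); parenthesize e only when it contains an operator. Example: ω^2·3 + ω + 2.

G_0=18  [base 4] 4^2 + 2  →[4↦5]→  5^2 + 2 = 27  −1 ⇒ G_1=26
G_1=26  [base 5] 5^2 + 1  →[5↦6]→  6^2 + 1 = 37  −1 ⇒ G_2=36
G_2=36  [base 6] 6^2  →[6↦7]→  7^2 = 49  −1 ⇒ G_3=48
G_3=48  [base 7] 6·7 + 6  →[7↦8]→  6·8 + 6 = 54  −1 ⇒ G_4=53
G_4=53  [base 8] 6·8 + 5  →[8↦9]→  6·9 + 5 = 59  −1 ⇒ G_5=58
G_5=58  [base 9] 6·9 + 4  →[9↦10]→  6·10 + 4 = 64  −1 ⇒ G_6=63

ω·6 + 4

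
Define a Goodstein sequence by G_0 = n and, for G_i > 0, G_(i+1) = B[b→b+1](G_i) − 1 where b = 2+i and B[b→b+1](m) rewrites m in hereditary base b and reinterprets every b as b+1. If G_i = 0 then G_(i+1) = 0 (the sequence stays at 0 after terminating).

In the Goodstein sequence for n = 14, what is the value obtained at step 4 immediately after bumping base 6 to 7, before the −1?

5862841

step 0: 14 = 2^(2 + 1) + 2^2 + 2; sub 3 for 2: 3^(3 + 1) + 3^3 + 3; = 111; G_1 = 111−1 = 110
step 1: 110 = 3^(3 + 1) + 3^3 + 2; sub 4 for 3: 4^(4 + 1) + 4^4 + 2; = 1282; G_2 = 1282−1 = 1281
step 2: 1281 = 4^(4 + 1) + 4^4 + 1; sub 5 for 4: 5^(5 + 1) + 5^5 + 1; = 18751; G_3 = 18751−1 = 18750
step 3: 18750 = 5^(5 + 1) + 5^5; sub 6 for 5: 6^(6 + 1) + 6^6; = 326592; G_4 = 326592−1 = 326591
step 4: 326591 = 6^(6 + 1) + 5·6^5 + 5·6^4 + 5·6^3 + 5·6^2 + 5·6 + 5; sub 7 for 6: 7^(7 + 1) + 5·7^5 + 5·7^4 + 5·7^3 + 5·7^2 + 5·7 + 5; = 5862841; G_5 = 5862841−1 = 5862840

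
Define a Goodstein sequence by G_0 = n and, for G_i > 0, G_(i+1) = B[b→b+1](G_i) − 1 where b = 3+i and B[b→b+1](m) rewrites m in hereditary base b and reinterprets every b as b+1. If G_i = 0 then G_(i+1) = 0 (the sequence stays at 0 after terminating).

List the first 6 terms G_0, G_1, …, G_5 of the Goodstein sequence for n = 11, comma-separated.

11 —HB3→ 3^2 + 2 —bump→ 4^2 + 2 = 18 —(−1)→ 17
17 —HB4→ 4^2 + 1 —bump→ 5^2 + 1 = 26 —(−1)→ 25
25 —HB5→ 5^2 —bump→ 6^2 = 36 —(−1)→ 35
35 —HB6→ 5·6 + 5 —bump→ 5·7 + 5 = 40 —(−1)→ 39
39 —HB7→ 5·7 + 4 —bump→ 5·8 + 4 = 44 —(−1)→ 43

11, 17, 25, 35, 39, 43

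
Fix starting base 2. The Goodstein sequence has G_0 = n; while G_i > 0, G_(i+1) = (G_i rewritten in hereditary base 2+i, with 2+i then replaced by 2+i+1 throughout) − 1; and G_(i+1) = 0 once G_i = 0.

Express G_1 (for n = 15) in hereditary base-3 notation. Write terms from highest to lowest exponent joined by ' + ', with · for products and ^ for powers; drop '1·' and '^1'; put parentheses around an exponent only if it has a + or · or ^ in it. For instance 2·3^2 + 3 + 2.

3^(3 + 1) + 3^3 + 3

[0] 15 ≡ 2^(2 + 1) + 2^2 + 2 + 1 (base 2). Lift 3: 112. −1: 111.
[1] 111 ≡ 3^(3 + 1) + 3^3 + 3 (base 3). Lift 4: 1284. −1: 1283.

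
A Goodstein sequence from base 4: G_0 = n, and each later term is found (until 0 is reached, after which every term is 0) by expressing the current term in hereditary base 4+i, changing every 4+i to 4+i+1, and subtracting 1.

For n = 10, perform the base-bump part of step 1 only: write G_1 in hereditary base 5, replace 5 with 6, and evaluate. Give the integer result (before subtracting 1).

10 —HB4→ 2·4 + 2 —bump→ 2·5 + 2 = 12 —(−1)→ 11
11 —HB5→ 2·5 + 1 —bump→ 2·6 + 1 = 13 —(−1)→ 12

13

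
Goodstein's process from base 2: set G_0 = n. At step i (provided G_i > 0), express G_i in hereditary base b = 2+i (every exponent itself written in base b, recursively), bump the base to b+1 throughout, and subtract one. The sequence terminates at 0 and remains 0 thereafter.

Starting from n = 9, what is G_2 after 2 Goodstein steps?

9 —HB2→ 2^(2 + 1) + 1 —bump→ 3^(3 + 1) + 1 = 82 —(−1)→ 81
81 —HB3→ 3^(3 + 1) —bump→ 4^(4 + 1) = 1024 —(−1)→ 1023
1023 —HB4→ 3·4^4 + 3·4^3 + 3·4^2 + 3·4 + 3 —bump→ 3·5^5 + 3·5^3 + 3·5^2 + 3·5 + 3 = 9843 —(−1)→ 9842

1023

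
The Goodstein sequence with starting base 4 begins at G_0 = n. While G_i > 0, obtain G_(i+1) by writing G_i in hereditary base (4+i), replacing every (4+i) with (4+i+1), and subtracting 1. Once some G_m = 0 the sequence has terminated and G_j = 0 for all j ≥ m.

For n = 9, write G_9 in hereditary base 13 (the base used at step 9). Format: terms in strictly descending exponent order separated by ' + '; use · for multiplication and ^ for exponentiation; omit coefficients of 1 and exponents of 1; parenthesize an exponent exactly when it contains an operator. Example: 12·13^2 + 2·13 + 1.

10

step 0: 9 = 2·4 + 1; sub 5 for 4: 2·5 + 1; = 11; G_1 = 11−1 = 10
step 1: 10 = 2·5; sub 6 for 5: 2·6; = 12; G_2 = 12−1 = 11
step 2: 11 = 6 + 5; sub 7 for 6: 7 + 5; = 12; G_3 = 12−1 = 11
step 3: 11 = 7 + 4; sub 8 for 7: 8 + 4; = 12; G_4 = 12−1 = 11
step 4: 11 = 8 + 3; sub 9 for 8: 9 + 3; = 12; G_5 = 12−1 = 11
step 5: 11 = 9 + 2; sub 10 for 9: 10 + 2; = 12; G_6 = 12−1 = 11
step 6: 11 = 10 + 1; sub 11 for 10: 11 + 1; = 12; G_7 = 12−1 = 11
step 7: 11 = 11; sub 12 for 11: 12; = 12; G_8 = 12−1 = 11
step 8: 11 = 11; sub 13 for 12: 11; = 11; G_9 = 11−1 = 10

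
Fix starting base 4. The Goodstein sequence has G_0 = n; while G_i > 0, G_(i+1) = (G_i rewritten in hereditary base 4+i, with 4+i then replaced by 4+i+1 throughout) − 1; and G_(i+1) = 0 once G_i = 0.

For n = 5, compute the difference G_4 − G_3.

-1

[0] 5 ≡ 4 + 1 (base 4). Lift 5: 6. −1: 5.
[1] 5 ≡ 5 (base 5). Lift 6: 6. −1: 5.
[2] 5 ≡ 5 (base 6). Lift 7: 5. −1: 4.
[3] 4 ≡ 4 (base 7). Lift 8: 4. −1: 3.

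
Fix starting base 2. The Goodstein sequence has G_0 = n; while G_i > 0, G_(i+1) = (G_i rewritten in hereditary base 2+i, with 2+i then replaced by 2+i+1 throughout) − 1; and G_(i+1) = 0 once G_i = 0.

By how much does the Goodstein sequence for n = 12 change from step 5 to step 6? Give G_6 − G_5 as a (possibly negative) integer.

128452957

G_0 = 12. HB_2(12) = 2^(2 + 1) + 2^2. Bump = 108. G_1 = 107.
G_1 = 107. HB_3(107) = 3^(3 + 1) + 2·3^2 + 2·3 + 2. Bump = 1066. G_2 = 1065.
G_2 = 1065. HB_4(1065) = 4^(4 + 1) + 2·4^2 + 2·4 + 1. Bump = 15686. G_3 = 15685.
G_3 = 15685. HB_5(15685) = 5^(5 + 1) + 2·5^2 + 2·5. Bump = 280020. G_4 = 280019.
G_4 = 280019. HB_6(280019) = 6^(6 + 1) + 2·6^2 + 6 + 5. Bump = 5764911. G_5 = 5764910.
G_5 = 5764910. HB_7(5764910) = 7^(7 + 1) + 2·7^2 + 7 + 4. Bump = 134217868. G_6 = 134217867.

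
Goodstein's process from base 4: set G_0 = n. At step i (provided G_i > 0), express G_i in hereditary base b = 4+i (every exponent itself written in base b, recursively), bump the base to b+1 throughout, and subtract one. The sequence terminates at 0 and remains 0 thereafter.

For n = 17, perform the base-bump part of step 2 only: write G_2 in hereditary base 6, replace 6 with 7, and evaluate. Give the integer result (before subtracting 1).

40

G_0 = 17. HB_4(17) = 4^2 + 1. Bump = 26. G_1 = 25.
G_1 = 25. HB_5(25) = 5^2. Bump = 36. G_2 = 35.
G_2 = 35. HB_6(35) = 5·6 + 5. Bump = 40. G_3 = 39.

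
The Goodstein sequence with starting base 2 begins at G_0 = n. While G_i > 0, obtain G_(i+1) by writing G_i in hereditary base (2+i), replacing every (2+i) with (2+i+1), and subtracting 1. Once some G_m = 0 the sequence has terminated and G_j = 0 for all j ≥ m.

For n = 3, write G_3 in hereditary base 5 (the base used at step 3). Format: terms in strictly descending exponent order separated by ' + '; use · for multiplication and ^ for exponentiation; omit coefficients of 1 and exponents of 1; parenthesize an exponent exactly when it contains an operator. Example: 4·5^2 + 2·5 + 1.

G_0 = 3. HB_2(3) = 2 + 1. Bump = 4. G_1 = 3.
G_1 = 3. HB_3(3) = 3. Bump = 4. G_2 = 3.
G_2 = 3. HB_4(3) = 3. Bump = 3. G_3 = 2.
G_3 = 2. HB_5(2) = 2. Bump = 2. G_4 = 1.

2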